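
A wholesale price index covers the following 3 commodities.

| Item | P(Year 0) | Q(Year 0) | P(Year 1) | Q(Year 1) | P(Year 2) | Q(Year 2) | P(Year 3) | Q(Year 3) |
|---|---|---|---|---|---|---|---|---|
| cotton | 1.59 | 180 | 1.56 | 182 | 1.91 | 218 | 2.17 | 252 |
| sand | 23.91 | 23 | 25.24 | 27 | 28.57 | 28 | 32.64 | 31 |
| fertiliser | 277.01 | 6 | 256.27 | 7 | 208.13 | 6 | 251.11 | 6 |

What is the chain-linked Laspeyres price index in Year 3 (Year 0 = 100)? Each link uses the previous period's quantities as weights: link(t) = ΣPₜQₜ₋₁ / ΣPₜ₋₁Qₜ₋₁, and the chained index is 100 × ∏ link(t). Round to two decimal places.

Link Year 0→Year 1:
ΣP(Year 1)Q(Year 0) = 1.56×180 + 25.24×23 + 256.27×6 = 280.8 + 580.52 + 1537.62 = 2398.94
ΣP(Year 0)Q(Year 0) = 1.59×180 + 23.91×23 + 277.01×6 = 286.2 + 549.93 + 1662.06 = 2498.19
link = 2398.94/2498.19 = 0.960271
Link Year 1→Year 2:
ΣP(Year 2)Q(Year 1) = 1.91×182 + 28.57×27 + 208.13×7 = 347.62 + 771.39 + 1456.91 = 2575.92
ΣP(Year 1)Q(Year 1) = 1.56×182 + 25.24×27 + 256.27×7 = 283.92 + 681.48 + 1793.89 = 2759.29
link = 2575.92/2759.29 = 0.933544
Link Year 2→Year 3:
ΣP(Year 3)Q(Year 2) = 2.17×218 + 32.64×28 + 251.11×6 = 473.06 + 913.92 + 1506.66 = 2893.64
ΣP(Year 2)Q(Year 2) = 1.91×218 + 28.57×28 + 208.13×6 = 416.38 + 799.96 + 1248.78 = 2465.12
link = 2893.64/2465.12 = 1.173833
Chained index = 100 × 0.960271 × 0.933544 × 1.173833 = 105.2290

105.23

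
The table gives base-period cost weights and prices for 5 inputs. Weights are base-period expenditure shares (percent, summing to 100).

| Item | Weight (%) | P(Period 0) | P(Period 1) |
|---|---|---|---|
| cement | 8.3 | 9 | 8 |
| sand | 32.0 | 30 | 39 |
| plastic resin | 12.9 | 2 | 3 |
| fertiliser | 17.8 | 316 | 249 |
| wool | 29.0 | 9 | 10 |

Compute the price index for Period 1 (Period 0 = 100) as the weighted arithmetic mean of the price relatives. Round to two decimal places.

114.58

cement: 8.3 × (8/9) = 8.3 × 0.888889 = 7.3778
sand: 32.0 × (39/30) = 32.0 × 1.300000 = 41.6000
plastic resin: 12.9 × (3/2) = 12.9 × 1.500000 = 19.3500
fertiliser: 17.8 × (249/316) = 17.8 × 0.787975 = 14.0259
wool: 29.0 × (10/9) = 29.0 × 1.111111 = 32.2222
Index = Σ wᵢ·(p₁ᵢ/p₀ᵢ) = 7.3778 + 41.6000 + 19.3500 + 14.0259 + 32.2222 = 114.5759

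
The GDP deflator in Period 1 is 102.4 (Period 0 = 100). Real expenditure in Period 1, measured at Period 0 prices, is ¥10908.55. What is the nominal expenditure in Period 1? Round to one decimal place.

Nominal = Real × (Index/100) = 10908.55 × (102.4/100)
        = 10908.55 × 1.024 = 11170.3552

11170.4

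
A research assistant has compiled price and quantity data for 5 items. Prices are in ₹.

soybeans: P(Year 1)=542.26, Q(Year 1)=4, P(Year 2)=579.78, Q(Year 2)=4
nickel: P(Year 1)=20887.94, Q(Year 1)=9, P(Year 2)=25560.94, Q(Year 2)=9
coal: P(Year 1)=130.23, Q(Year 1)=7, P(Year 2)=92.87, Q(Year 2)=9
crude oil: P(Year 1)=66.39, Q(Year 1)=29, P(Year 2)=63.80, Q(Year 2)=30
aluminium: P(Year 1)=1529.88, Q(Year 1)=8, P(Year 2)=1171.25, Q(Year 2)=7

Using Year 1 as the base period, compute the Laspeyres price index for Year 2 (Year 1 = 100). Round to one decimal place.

Laspeyres price index uses base-period quantities as weights.
ΣP(Year 2)·Q(Year 1) = 579.78×4 + 25560.94×9 + 92.87×7 + 63.80×29 + 1171.25×8 = 2319.12 + 230048.46 + 650.09 + 1850.2 + 9370 = 244237.87
ΣP(Year 1)·Q(Year 1) = 542.26×4 + 20887.94×9 + 130.23×7 + 66.39×29 + 1529.88×8 = 2169.04 + 187991.46 + 911.61 + 1925.31 + 12239.04 = 205236.46
Index = 244237.87 / 205236.46 × 100 = 119.0032

119.0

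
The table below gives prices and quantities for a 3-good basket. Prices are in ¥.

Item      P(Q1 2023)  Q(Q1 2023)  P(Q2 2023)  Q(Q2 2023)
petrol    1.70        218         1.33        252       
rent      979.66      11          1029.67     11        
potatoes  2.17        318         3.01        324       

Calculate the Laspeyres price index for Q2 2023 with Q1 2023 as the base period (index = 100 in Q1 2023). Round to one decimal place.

Laspeyres price index uses base-period quantities as weights.
ΣP(Q2 2023)·Q(Q1 2023) = 1.33×218 + 1029.67×11 + 3.01×318 = 289.94 + 11326.37 + 957.18 = 12573.49
ΣP(Q1 2023)·Q(Q1 2023) = 1.70×218 + 979.66×11 + 2.17×318 = 370.6 + 10776.26 + 690.06 = 11836.92
Index = 12573.49 / 11836.92 × 100 = 106.2226

106.2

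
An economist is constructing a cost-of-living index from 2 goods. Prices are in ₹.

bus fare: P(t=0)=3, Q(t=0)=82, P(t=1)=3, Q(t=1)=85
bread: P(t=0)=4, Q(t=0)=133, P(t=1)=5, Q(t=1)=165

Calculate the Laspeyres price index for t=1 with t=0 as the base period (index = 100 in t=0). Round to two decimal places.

Laspeyres price index uses base-period quantities as weights.
ΣP(t=1)·Q(t=0) = 3×82 + 5×133 = 246 + 665 = 911
ΣP(t=0)·Q(t=0) = 3×82 + 4×133 = 246 + 532 = 778
Index = 911 / 778 × 100 = 117.0951

117.10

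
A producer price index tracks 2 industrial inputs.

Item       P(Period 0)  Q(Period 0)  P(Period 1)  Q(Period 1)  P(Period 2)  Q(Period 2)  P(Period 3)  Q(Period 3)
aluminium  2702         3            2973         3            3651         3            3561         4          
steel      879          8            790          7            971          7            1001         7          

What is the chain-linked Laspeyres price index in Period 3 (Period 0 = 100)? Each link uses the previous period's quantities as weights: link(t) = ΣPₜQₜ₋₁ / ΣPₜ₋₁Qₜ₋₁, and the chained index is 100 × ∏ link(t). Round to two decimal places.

123.25

Link Period 0→Period 1:
ΣP(Period 1)Q(Period 0) = 2973×3 + 790×8 = 8919 + 6320 = 15239
ΣP(Period 0)Q(Period 0) = 2702×3 + 879×8 = 8106 + 7032 = 15138
link = 15239/15138 = 1.006672
Link Period 1→Period 2:
ΣP(Period 2)Q(Period 1) = 3651×3 + 971×7 = 10953 + 6797 = 17750
ΣP(Period 1)Q(Period 1) = 2973×3 + 790×7 = 8919 + 5530 = 14449
link = 17750/14449 = 1.228459
Link Period 2→Period 3:
ΣP(Period 3)Q(Period 2) = 3561×3 + 1001×7 = 10683 + 7007 = 17690
ΣP(Period 2)Q(Period 2) = 3651×3 + 971×7 = 10953 + 6797 = 17750
link = 17690/17750 = 0.996620
Chained index = 100 × 1.006672 × 1.228459 × 0.996620 = 123.2475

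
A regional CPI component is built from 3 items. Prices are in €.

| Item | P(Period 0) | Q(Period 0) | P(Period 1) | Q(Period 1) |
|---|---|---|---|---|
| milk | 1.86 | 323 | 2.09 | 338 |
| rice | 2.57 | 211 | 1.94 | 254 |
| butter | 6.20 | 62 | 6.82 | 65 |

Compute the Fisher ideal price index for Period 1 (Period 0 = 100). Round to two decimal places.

98.09

Laspeyres component (base-period weights):
ΣP(Period 1)Q(Period 0) = 2.09×323 + 1.94×211 + 6.82×62 = 675.07 + 409.34 + 422.84 = 1507.25
ΣP(Period 0)Q(Period 0) = 1.86×323 + 2.57×211 + 6.20×62 = 600.78 + 542.27 + 384.4 = 1527.45
L = 1507.25 / 1527.45 × 100 = 98.6775
Paasche component (current-period weights):
ΣP(Period 1)Q(Period 1) = 2.09×338 + 1.94×254 + 6.82×65 = 706.42 + 492.76 + 443.3 = 1642.48
ΣP(Period 0)Q(Period 1) = 1.86×338 + 2.57×254 + 6.20×65 = 628.68 + 652.78 + 403 = 1684.46
P = 1642.48 / 1684.46 × 100 = 97.5078
Fisher = √(L × P) = √(98.6775 × 97.5078) = 98.0909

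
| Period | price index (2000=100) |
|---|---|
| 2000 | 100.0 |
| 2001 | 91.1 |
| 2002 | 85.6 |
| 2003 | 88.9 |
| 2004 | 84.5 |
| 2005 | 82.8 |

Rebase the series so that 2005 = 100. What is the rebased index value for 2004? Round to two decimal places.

Rebased(2004) = 84.5 / 82.8 × 100 = 102.0531

102.05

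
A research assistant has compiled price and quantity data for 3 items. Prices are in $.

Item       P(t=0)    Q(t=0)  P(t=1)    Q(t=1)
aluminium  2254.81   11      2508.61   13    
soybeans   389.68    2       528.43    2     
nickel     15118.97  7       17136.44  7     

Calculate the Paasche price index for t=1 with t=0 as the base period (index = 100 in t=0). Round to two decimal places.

Paasche price index uses current-period quantities as weights.
ΣP(t=1)·Q(t=1) = 2508.61×13 + 528.43×2 + 17136.44×7 = 32611.93 + 1056.86 + 119955.08 = 153623.87
ΣP(t=0)·Q(t=1) = 2254.81×13 + 389.68×2 + 15118.97×7 = 29312.53 + 779.36 + 105832.79 = 135924.68
Index = 153623.87 / 135924.68 × 100 = 113.0213

113.02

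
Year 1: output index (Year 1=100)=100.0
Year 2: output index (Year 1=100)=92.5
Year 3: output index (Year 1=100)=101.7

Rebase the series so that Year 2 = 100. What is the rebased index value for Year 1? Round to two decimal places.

108.11

Rebased(Year 1) = 100.0 / 92.5 × 100 = 108.1081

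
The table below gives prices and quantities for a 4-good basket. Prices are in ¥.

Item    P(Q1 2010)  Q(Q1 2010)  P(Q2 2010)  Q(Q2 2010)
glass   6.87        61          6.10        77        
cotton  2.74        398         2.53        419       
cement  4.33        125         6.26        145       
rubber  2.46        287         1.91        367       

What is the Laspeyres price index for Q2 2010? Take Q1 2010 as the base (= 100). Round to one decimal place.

Laspeyres price index uses base-period quantities as weights.
ΣP(Q2 2010)·Q(Q1 2010) = 6.10×61 + 2.53×398 + 6.26×125 + 1.91×287 = 372.1 + 1006.94 + 782.5 + 548.17 = 2709.71
ΣP(Q1 2010)·Q(Q1 2010) = 6.87×61 + 2.74×398 + 4.33×125 + 2.46×287 = 419.07 + 1090.52 + 541.25 + 706.02 = 2756.86
Index = 2709.71 / 2756.86 × 100 = 98.2897

98.3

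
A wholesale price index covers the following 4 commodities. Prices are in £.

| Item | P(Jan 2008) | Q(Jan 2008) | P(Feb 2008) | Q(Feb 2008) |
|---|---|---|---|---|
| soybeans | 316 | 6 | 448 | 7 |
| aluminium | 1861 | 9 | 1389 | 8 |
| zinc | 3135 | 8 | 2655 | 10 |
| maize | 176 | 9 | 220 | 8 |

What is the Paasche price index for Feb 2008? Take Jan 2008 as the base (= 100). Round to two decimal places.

85.36

Paasche price index uses current-period quantities as weights.
ΣP(Feb 2008)·Q(Feb 2008) = 448×7 + 1389×8 + 2655×10 + 220×8 = 3136 + 11112 + 26550 + 1760 = 42558
ΣP(Jan 2008)·Q(Feb 2008) = 316×7 + 1861×8 + 3135×10 + 176×8 = 2212 + 14888 + 31350 + 1408 = 49858
Index = 42558 / 49858 × 100 = 85.3584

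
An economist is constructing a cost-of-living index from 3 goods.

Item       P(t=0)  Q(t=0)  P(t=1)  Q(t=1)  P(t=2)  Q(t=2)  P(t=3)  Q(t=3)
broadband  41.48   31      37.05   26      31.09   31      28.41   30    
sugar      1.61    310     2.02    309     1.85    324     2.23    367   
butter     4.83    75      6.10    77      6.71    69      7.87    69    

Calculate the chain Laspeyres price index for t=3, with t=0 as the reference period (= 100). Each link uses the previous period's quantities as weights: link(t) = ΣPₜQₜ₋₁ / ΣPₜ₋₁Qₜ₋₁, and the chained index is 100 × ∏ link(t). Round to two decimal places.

101.53

Link t=0→t=1:
ΣP(t=1)Q(t=0) = 37.05×31 + 2.02×310 + 6.10×75 = 1148.55 + 626.2 + 457.5 = 2232.25
ΣP(t=0)Q(t=0) = 41.48×31 + 1.61×310 + 4.83×75 = 1285.88 + 499.1 + 362.25 = 2147.23
link = 2232.25/2147.23 = 1.039595
Link t=1→t=2:
ΣP(t=2)Q(t=1) = 31.09×26 + 1.85×309 + 6.71×77 = 808.34 + 571.65 + 516.67 = 1896.66
ΣP(t=1)Q(t=1) = 37.05×26 + 2.02×309 + 6.10×77 = 963.3 + 624.18 + 469.7 = 2057.18
link = 1896.66/2057.18 = 0.921971
Link t=2→t=3:
ΣP(t=3)Q(t=2) = 28.41×31 + 2.23×324 + 7.87×69 = 880.71 + 722.52 + 543.03 = 2146.26
ΣP(t=2)Q(t=2) = 31.09×31 + 1.85×324 + 6.71×69 = 963.79 + 599.4 + 462.99 = 2026.18
link = 2146.26/2026.18 = 1.059264
Chained index = 100 × 1.039595 × 0.921971 × 1.059264 = 101.5280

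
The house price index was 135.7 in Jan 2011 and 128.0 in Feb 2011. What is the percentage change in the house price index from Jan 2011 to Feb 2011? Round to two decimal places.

Change = (128.0 − 135.7) / 135.7 × 100
       = -7.7 / 135.7 × 100 = -5.6743%

-5.67%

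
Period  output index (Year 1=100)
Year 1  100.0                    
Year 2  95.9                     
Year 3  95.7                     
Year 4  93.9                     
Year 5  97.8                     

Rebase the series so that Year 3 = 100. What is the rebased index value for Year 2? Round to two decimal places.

100.21

Rebased(Year 2) = 95.9 / 95.7 × 100 = 100.2090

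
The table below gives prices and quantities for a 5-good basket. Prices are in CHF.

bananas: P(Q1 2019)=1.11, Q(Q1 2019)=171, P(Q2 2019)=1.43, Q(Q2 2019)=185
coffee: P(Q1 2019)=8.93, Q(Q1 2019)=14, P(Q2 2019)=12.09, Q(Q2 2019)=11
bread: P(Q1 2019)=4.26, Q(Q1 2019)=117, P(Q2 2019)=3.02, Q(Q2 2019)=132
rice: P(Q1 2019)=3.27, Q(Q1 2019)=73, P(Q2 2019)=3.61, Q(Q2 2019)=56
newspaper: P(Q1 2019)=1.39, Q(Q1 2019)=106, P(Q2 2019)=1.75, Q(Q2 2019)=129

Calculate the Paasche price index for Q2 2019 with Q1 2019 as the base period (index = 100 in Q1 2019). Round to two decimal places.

99.65

Paasche price index uses current-period quantities as weights.
ΣP(Q2 2019)·Q(Q2 2019) = 1.43×185 + 12.09×11 + 3.02×132 + 3.61×56 + 1.75×129 = 264.55 + 132.99 + 398.64 + 202.16 + 225.75 = 1224.09
ΣP(Q1 2019)·Q(Q2 2019) = 1.11×185 + 8.93×11 + 4.26×132 + 3.27×56 + 1.39×129 = 205.35 + 98.23 + 562.32 + 183.12 + 179.31 = 1228.33
Index = 1224.09 / 1228.33 × 100 = 99.6548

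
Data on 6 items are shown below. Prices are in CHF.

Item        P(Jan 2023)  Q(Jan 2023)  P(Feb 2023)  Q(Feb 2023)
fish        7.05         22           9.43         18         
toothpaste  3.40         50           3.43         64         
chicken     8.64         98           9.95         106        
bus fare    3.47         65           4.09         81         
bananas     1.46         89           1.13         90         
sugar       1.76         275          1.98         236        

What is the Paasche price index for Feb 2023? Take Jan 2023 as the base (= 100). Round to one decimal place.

112.3

Paasche price index uses current-period quantities as weights.
ΣP(Feb 2023)·Q(Feb 2023) = 9.43×18 + 3.43×64 + 9.95×106 + 4.09×81 + 1.13×90 + 1.98×236 = 169.74 + 219.52 + 1054.7 + 331.29 + 101.7 + 467.28 = 2344.23
ΣP(Jan 2023)·Q(Feb 2023) = 7.05×18 + 3.40×64 + 8.64×106 + 3.47×81 + 1.46×90 + 1.76×236 = 126.9 + 217.6 + 915.84 + 281.07 + 131.4 + 415.36 = 2088.17
Index = 2344.23 / 2088.17 × 100 = 112.2624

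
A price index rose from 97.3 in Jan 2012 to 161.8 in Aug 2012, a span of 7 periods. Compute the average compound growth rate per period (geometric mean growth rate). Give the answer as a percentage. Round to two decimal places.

Growth factor = (161.8/97.3)^(1/7) = (1.662898)^(1/7) = 1.075356
Growth rate = 1.075356 − 1 = 0.075356 = 7.5356%

7.54%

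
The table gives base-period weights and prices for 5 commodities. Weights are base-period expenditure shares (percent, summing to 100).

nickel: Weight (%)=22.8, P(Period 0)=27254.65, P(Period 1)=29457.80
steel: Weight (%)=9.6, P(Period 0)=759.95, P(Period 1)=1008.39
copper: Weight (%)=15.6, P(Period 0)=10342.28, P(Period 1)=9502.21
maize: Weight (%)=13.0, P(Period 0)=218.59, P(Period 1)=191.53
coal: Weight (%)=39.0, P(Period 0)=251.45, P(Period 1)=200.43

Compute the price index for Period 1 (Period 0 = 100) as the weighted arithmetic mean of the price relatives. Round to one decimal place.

nickel: 22.8 × (29457.80/27254.65) = 22.8 × 1.080836 = 24.6431
steel: 9.6 × (1008.39/759.95) = 9.6 × 1.326916 = 12.7384
copper: 15.6 × (9502.21/10342.28) = 15.6 × 0.918773 = 14.3329
maize: 13.0 × (191.53/218.59) = 13.0 × 0.876207 = 11.3907
coal: 39.0 × (200.43/251.45) = 39.0 × 0.797097 = 31.0868
Index = Σ wᵢ·(p₁ᵢ/p₀ᵢ) = 24.6431 + 12.7384 + 14.3329 + 11.3907 + 31.0868 = 94.1918

94.2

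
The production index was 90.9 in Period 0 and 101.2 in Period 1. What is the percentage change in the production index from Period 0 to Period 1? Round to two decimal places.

11.33%

Change = (101.2 − 90.9) / 90.9 × 100
       = 10.3 / 90.9 × 100 = 11.3311%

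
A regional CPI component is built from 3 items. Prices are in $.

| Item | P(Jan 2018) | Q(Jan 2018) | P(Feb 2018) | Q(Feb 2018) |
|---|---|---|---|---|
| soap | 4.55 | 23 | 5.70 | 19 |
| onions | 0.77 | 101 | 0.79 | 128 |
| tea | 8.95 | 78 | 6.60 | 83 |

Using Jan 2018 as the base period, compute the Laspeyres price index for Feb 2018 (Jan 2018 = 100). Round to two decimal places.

Laspeyres price index uses base-period quantities as weights.
ΣP(Feb 2018)·Q(Jan 2018) = 5.70×23 + 0.79×101 + 6.60×78 = 131.1 + 79.79 + 514.8 = 725.69
ΣP(Jan 2018)·Q(Jan 2018) = 4.55×23 + 0.77×101 + 8.95×78 = 104.65 + 77.77 + 698.1 = 880.52
Index = 725.69 / 880.52 × 100 = 82.4161

82.42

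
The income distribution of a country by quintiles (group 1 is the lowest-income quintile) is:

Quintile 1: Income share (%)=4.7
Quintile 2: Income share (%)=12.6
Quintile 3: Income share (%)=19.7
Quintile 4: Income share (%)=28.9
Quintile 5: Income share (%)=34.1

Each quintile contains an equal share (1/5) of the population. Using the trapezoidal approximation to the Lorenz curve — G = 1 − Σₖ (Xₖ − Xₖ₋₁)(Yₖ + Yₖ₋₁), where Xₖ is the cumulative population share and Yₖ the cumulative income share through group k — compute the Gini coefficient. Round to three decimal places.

0.300

Cumulative income shares Yₖ: 0.0470, 0.1730, 0.3700, 0.6590, 1.0000
Σ (Xₖ−Xₖ₋₁)(Yₖ+Yₖ₋₁) = (1/5)(0.0470+0.0000) + (1/5)(0.1730+0.0470) + (1/5)(0.3700+0.1730) + (1/5)(0.6590+0.3700) + (1/5)(1.0000+0.6590)
  = 0.0094 + 0.0440 + 0.1086 + 0.2058 + 0.3318 = 0.6996
G = 1 − 0.6996 = 0.3004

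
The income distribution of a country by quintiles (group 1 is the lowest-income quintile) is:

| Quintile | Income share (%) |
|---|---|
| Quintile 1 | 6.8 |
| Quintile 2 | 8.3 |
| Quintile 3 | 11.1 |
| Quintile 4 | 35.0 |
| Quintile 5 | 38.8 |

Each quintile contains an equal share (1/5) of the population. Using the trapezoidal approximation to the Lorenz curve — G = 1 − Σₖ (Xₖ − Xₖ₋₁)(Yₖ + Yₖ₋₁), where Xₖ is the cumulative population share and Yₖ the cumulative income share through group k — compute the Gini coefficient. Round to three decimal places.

Cumulative income shares Yₖ: 0.0680, 0.1510, 0.2620, 0.6120, 1.0000
Σ (Xₖ−Xₖ₋₁)(Yₖ+Yₖ₋₁) = (1/5)(0.0680+0.0000) + (1/5)(0.1510+0.0680) + (1/5)(0.2620+0.1510) + (1/5)(0.6120+0.2620) + (1/5)(1.0000+0.6120)
  = 0.0136 + 0.0438 + 0.0826 + 0.1748 + 0.3224 = 0.6372
G = 1 − 0.6372 = 0.3628

0.363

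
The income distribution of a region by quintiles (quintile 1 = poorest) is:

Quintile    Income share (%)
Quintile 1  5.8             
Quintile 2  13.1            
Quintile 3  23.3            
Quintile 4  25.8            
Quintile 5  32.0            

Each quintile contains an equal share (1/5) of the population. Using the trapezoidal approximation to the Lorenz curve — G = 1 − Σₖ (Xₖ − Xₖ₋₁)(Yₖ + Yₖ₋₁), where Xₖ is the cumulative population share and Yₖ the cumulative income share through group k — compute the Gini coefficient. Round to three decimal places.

Cumulative income shares Yₖ: 0.0580, 0.1890, 0.4220, 0.6800, 1.0000
Σ (Xₖ−Xₖ₋₁)(Yₖ+Yₖ₋₁) = (1/5)(0.0580+0.0000) + (1/5)(0.1890+0.0580) + (1/5)(0.4220+0.1890) + (1/5)(0.6800+0.4220) + (1/5)(1.0000+0.6800)
  = 0.0116 + 0.0494 + 0.1222 + 0.2204 + 0.3360 = 0.7396
G = 1 − 0.7396 = 0.2604

0.260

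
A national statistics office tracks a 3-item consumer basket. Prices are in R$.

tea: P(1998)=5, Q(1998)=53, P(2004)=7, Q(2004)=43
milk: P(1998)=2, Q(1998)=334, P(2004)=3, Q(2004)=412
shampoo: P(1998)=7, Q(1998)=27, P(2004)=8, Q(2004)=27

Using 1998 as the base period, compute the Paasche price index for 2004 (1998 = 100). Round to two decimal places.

Paasche price index uses current-period quantities as weights.
ΣP(2004)·Q(2004) = 7×43 + 3×412 + 8×27 = 301 + 1236 + 216 = 1753
ΣP(1998)·Q(2004) = 5×43 + 2×412 + 7×27 = 215 + 824 + 189 = 1228
Index = 1753 / 1228 × 100 = 142.7524

142.75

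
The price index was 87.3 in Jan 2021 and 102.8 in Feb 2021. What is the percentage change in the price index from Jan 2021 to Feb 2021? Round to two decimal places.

17.75%

Change = (102.8 − 87.3) / 87.3 × 100
       = 15.5 / 87.3 × 100 = 17.7549%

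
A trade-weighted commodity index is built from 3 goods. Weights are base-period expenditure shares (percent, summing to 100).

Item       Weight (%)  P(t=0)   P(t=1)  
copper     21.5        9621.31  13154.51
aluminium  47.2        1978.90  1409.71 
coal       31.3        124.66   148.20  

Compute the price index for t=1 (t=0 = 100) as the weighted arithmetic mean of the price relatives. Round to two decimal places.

copper: 21.5 × (13154.51/9621.31) = 21.5 × 1.367227 = 29.3954
aluminium: 47.2 × (1409.71/1978.90) = 47.2 × 0.712371 = 33.6239
coal: 31.3 × (148.20/124.66) = 31.3 × 1.188834 = 37.2105
Index = Σ wᵢ·(p₁ᵢ/p₀ᵢ) = 29.3954 + 33.6239 + 37.2105 = 100.2298

100.23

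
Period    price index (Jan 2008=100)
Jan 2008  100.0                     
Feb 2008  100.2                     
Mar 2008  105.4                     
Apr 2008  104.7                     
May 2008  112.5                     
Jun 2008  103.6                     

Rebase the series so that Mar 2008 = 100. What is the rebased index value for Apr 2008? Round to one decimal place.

99.3

Rebased(Apr 2008) = 104.7 / 105.4 × 100 = 99.3359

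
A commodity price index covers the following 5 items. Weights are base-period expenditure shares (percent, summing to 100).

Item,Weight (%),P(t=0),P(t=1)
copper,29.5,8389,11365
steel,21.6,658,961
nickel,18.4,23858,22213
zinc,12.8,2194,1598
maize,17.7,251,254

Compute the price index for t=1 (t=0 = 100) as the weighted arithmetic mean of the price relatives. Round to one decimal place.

copper: 29.5 × (11365/8389) = 29.5 × 1.354750 = 39.9651
steel: 21.6 × (961/658) = 21.6 × 1.460486 = 31.5465
nickel: 18.4 × (22213/23858) = 18.4 × 0.931050 = 17.1313
zinc: 12.8 × (1598/2194) = 12.8 × 0.728350 = 9.3229
maize: 17.7 × (254/251) = 17.7 × 1.011952 = 17.9116
Index = Σ wᵢ·(p₁ᵢ/p₀ᵢ) = 39.9651 + 31.5465 + 17.1313 + 9.3229 + 17.9116 = 115.8774

115.9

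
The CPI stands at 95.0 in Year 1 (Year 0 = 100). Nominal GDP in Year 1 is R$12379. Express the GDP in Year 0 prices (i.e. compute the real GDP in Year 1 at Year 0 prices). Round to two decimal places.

Real = Nominal ÷ (Index/100) = 12379 ÷ (95.0/100)
     = 12379 ÷ 0.950 = 13030.5263

13030.53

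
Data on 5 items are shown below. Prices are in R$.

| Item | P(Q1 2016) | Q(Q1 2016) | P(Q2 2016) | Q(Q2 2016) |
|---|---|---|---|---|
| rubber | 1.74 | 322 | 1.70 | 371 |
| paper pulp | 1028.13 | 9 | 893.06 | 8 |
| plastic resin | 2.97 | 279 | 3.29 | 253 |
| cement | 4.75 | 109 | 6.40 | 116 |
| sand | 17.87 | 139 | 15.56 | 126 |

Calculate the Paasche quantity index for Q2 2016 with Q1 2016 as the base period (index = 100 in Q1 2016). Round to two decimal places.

91.48

Paasche quantity index uses current-period prices as weights.
ΣP(Q2 2016)·Q(Q2 2016) = 1.70×371 + 893.06×8 + 3.29×253 + 6.40×116 + 15.56×126 = 630.7 + 7144.48 + 832.37 + 742.4 + 1960.56 = 11310.51
ΣP(Q2 2016)·Q(Q1 2016) = 1.70×322 + 893.06×9 + 3.29×279 + 6.40×109 + 15.56×139 = 547.4 + 8037.54 + 917.91 + 697.6 + 2162.84 = 12363.29
Index = 11310.51 / 12363.29 × 100 = 91.4846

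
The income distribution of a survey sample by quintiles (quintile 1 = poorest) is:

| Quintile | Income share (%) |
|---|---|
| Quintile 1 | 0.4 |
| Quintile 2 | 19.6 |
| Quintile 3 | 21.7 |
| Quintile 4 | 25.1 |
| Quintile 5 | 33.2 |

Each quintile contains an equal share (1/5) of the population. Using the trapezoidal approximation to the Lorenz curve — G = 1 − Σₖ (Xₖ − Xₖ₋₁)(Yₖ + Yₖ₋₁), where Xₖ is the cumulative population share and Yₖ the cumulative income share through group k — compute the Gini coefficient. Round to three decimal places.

Cumulative income shares Yₖ: 0.0040, 0.2000, 0.4170, 0.6680, 1.0000
Σ (Xₖ−Xₖ₋₁)(Yₖ+Yₖ₋₁) = (1/5)(0.0040+0.0000) + (1/5)(0.2000+0.0040) + (1/5)(0.4170+0.2000) + (1/5)(0.6680+0.4170) + (1/5)(1.0000+0.6680)
  = 0.0008 + 0.0408 + 0.1234 + 0.2170 + 0.3336 = 0.7156
G = 1 − 0.7156 = 0.2844

0.284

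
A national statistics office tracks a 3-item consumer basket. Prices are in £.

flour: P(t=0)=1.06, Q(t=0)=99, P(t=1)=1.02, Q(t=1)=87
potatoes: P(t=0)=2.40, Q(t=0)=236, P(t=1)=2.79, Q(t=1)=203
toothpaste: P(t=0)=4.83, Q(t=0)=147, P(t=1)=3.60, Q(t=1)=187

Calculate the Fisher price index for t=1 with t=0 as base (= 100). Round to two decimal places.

Laspeyres component (base-period weights):
ΣP(t=1)Q(t=0) = 1.02×99 + 2.79×236 + 3.60×147 = 100.98 + 658.44 + 529.2 = 1288.62
ΣP(t=0)Q(t=0) = 1.06×99 + 2.40×236 + 4.83×147 = 104.94 + 566.4 + 710.01 = 1381.35
L = 1288.62 / 1381.35 × 100 = 93.2870
Paasche component (current-period weights):
ΣP(t=1)Q(t=1) = 1.02×87 + 2.79×203 + 3.60×187 = 88.74 + 566.37 + 673.2 = 1328.31
ΣP(t=0)Q(t=1) = 1.06×87 + 2.40×203 + 4.83×187 = 92.22 + 487.2 + 903.21 = 1482.63
P = 1328.31 / 1482.63 × 100 = 89.5915
Fisher = √(L × P) = √(93.2870 × 89.5915) = 91.4206

91.42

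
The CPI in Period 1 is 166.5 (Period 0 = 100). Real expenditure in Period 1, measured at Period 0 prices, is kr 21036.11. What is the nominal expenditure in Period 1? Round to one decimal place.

35025.1

Nominal = Real × (Index/100) = 21036.11 × (166.5/100)
        = 21036.11 × 1.665 = 35025.1231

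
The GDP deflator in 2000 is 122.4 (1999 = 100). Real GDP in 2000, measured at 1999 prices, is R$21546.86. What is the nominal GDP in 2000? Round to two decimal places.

Nominal = Real × (Index/100) = 21546.86 × (122.4/100)
        = 21546.86 × 1.224 = 26373.3566

26373.36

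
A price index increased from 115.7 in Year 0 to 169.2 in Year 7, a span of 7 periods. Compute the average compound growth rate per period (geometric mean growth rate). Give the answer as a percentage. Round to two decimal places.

Growth factor = (169.2/115.7)^(1/7) = (1.462403)^(1/7) = 1.055798
Growth rate = 1.055798 − 1 = 0.055798 = 5.5798%

5.58%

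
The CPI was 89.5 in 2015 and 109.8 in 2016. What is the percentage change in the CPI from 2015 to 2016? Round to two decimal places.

Change = (109.8 − 89.5) / 89.5 × 100
       = 20.3 / 89.5 × 100 = 22.6816%

22.68%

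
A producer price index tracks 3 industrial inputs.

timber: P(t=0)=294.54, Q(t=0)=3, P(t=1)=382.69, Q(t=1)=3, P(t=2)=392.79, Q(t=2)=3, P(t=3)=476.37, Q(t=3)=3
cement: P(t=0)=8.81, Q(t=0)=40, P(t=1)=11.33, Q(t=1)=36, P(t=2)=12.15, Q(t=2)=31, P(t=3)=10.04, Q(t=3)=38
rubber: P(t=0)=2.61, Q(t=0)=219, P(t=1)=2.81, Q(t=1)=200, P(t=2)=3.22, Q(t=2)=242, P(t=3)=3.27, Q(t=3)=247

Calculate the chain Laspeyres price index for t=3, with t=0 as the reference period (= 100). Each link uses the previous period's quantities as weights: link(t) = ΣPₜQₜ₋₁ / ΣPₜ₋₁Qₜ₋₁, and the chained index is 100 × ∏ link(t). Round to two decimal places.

141.91

Link t=0→t=1:
ΣP(t=1)Q(t=0) = 382.69×3 + 11.33×40 + 2.81×219 = 1148.07 + 453.2 + 615.39 = 2216.66
ΣP(t=0)Q(t=0) = 294.54×3 + 8.81×40 + 2.61×219 = 883.62 + 352.4 + 571.59 = 1807.61
link = 2216.66/1807.61 = 1.226293
Link t=1→t=2:
ΣP(t=2)Q(t=1) = 392.79×3 + 12.15×36 + 3.22×200 = 1178.37 + 437.4 + 644 = 2259.77
ΣP(t=1)Q(t=1) = 382.69×3 + 11.33×36 + 2.81×200 = 1148.07 + 407.88 + 562 = 2117.95
link = 2259.77/2117.95 = 1.066961
Link t=2→t=3:
ΣP(t=3)Q(t=2) = 476.37×3 + 10.04×31 + 3.27×242 = 1429.11 + 311.24 + 791.34 = 2531.69
ΣP(t=2)Q(t=2) = 392.79×3 + 12.15×31 + 3.22×242 = 1178.37 + 376.65 + 779.24 = 2334.26
link = 2531.69/2334.26 = 1.084579
Chained index = 100 × 1.226293 × 1.066961 × 1.084579 = 141.9071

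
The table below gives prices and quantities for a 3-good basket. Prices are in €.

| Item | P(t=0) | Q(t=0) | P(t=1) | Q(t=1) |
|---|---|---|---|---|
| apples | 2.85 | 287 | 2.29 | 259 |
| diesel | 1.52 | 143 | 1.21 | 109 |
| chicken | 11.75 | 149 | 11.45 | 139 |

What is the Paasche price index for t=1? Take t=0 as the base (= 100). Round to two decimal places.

91.31

Paasche price index uses current-period quantities as weights.
ΣP(t=1)·Q(t=1) = 2.29×259 + 1.21×109 + 11.45×139 = 593.11 + 131.89 + 1591.55 = 2316.55
ΣP(t=0)·Q(t=1) = 2.85×259 + 1.52×109 + 11.75×139 = 738.15 + 165.68 + 1633.25 = 2537.08
Index = 2316.55 / 2537.08 × 100 = 91.3077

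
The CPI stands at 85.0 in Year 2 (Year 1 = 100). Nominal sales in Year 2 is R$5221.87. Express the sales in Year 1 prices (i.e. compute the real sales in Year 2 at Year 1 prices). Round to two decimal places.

6143.38

Real = Nominal ÷ (Index/100) = 5221.87 ÷ (85.0/100)
     = 5221.87 ÷ 0.850 = 6143.3765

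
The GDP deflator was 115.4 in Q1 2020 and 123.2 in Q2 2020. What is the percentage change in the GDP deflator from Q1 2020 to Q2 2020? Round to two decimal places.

Change = (123.2 − 115.4) / 115.4 × 100
       = 7.8 / 115.4 × 100 = 6.7591%

6.76%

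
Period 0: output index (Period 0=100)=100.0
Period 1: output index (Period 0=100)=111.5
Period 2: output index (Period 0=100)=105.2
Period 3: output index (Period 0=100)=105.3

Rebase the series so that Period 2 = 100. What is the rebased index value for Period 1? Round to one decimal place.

Rebased(Period 1) = 111.5 / 105.2 × 100 = 105.9886

106.0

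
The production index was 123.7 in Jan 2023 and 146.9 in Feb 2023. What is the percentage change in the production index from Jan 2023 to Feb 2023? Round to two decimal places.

Change = (146.9 − 123.7) / 123.7 × 100
       = 23.2 / 123.7 × 100 = 18.7551%

18.76%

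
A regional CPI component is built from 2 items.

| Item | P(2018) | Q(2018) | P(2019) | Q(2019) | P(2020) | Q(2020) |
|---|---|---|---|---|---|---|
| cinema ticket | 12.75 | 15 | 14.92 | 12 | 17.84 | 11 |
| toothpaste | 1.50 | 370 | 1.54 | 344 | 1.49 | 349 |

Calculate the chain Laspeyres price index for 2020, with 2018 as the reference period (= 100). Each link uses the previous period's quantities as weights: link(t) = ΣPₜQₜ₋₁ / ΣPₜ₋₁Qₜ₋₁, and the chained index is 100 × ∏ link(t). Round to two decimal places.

109.02

Link 2018→2019:
ΣP(2019)Q(2018) = 14.92×15 + 1.54×370 = 223.8 + 569.8 = 793.6
ΣP(2018)Q(2018) = 12.75×15 + 1.50×370 = 191.25 + 555 = 746.25
link = 793.6/746.25 = 1.063451
Link 2019→2020:
ΣP(2020)Q(2019) = 17.84×12 + 1.49×344 = 214.08 + 512.56 = 726.64
ΣP(2019)Q(2019) = 14.92×12 + 1.54×344 = 179.04 + 529.76 = 708.8
link = 726.64/708.8 = 1.025169
Chained index = 100 × 1.063451 × 1.025169 = 109.0217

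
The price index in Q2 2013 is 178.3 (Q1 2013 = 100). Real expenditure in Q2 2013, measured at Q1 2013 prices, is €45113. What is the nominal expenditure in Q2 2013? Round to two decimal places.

Nominal = Real × (Index/100) = 45113 × (178.3/100)
        = 45113 × 1.783 = 80436.4790

80436.48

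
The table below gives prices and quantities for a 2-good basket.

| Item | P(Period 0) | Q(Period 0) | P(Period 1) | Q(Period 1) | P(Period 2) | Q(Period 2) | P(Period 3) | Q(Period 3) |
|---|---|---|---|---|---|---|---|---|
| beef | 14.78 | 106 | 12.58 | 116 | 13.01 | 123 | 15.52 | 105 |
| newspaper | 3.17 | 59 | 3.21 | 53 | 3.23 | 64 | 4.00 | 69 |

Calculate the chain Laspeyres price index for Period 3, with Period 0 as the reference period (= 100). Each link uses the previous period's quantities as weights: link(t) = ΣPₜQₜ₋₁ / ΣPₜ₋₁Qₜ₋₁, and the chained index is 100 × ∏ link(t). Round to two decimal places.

Link Period 0→Period 1:
ΣP(Period 1)Q(Period 0) = 12.58×106 + 3.21×59 = 1333.48 + 189.39 = 1522.87
ΣP(Period 0)Q(Period 0) = 14.78×106 + 3.17×59 = 1566.68 + 187.03 = 1753.71
link = 1522.87/1753.71 = 0.868370
Link Period 1→Period 2:
ΣP(Period 2)Q(Period 1) = 13.01×116 + 3.23×53 = 1509.16 + 171.19 = 1680.35
ΣP(Period 1)Q(Period 1) = 12.58×116 + 3.21×53 = 1459.28 + 170.13 = 1629.41
link = 1680.35/1629.41 = 1.031263
Link Period 2→Period 3:
ΣP(Period 3)Q(Period 2) = 15.52×123 + 4.00×64 = 1908.96 + 256 = 2164.96
ΣP(Period 2)Q(Period 2) = 13.01×123 + 3.23×64 = 1600.23 + 206.72 = 1806.95
link = 2164.96/1806.95 = 1.198129
Chained index = 100 × 0.868370 × 1.031263 × 1.198129 = 107.2947

107.29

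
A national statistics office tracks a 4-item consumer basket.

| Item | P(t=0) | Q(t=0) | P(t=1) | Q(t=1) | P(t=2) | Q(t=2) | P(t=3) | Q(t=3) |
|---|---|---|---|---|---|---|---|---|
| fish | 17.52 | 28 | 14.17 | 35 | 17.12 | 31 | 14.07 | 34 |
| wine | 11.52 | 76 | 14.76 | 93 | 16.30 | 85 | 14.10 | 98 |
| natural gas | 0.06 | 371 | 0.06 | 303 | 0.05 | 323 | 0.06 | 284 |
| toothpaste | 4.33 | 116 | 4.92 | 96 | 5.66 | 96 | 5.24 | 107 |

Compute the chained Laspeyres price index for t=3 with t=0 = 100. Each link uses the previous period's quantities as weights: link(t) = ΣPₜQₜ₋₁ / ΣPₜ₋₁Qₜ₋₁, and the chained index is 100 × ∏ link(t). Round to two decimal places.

110.28

Link t=0→t=1:
ΣP(t=1)Q(t=0) = 14.17×28 + 14.76×76 + 0.06×371 + 4.92×116 = 396.76 + 1121.76 + 22.26 + 570.72 = 2111.5
ΣP(t=0)Q(t=0) = 17.52×28 + 11.52×76 + 0.06×371 + 4.33×116 = 490.56 + 875.52 + 22.26 + 502.28 = 1890.62
link = 2111.5/1890.62 = 1.116829
Link t=1→t=2:
ΣP(t=2)Q(t=1) = 17.12×35 + 16.30×93 + 0.05×303 + 5.66×96 = 599.2 + 1515.9 + 15.15 + 543.36 = 2673.61
ΣP(t=1)Q(t=1) = 14.17×35 + 14.76×93 + 0.06×303 + 4.92×96 = 495.95 + 1372.68 + 18.18 + 472.32 = 2359.13
link = 2673.61/2359.13 = 1.133303
Link t=2→t=3:
ΣP(t=3)Q(t=2) = 14.07×31 + 14.10×85 + 0.06×323 + 5.24×96 = 436.17 + 1198.5 + 19.38 + 503.04 = 2157.09
ΣP(t=2)Q(t=2) = 17.12×31 + 16.30×85 + 0.05×323 + 5.66×96 = 530.72 + 1385.5 + 16.15 + 543.36 = 2475.73
link = 2157.09/2475.73 = 0.871295
Chained index = 100 × 1.116829 × 1.133303 × 0.871295 = 110.2803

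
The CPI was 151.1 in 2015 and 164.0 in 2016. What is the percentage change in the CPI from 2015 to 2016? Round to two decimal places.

8.54%

Change = (164.0 − 151.1) / 151.1 × 100
       = 12.9 / 151.1 × 100 = 8.5374%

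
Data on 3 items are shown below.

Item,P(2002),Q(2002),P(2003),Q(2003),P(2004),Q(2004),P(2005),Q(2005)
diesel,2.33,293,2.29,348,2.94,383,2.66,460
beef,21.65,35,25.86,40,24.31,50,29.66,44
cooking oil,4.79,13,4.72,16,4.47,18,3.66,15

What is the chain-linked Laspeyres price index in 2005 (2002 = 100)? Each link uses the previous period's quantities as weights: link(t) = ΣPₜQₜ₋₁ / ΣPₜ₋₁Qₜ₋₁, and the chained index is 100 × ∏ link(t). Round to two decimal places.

125.22

Link 2002→2003:
ΣP(2003)Q(2002) = 2.29×293 + 25.86×35 + 4.72×13 = 670.97 + 905.1 + 61.36 = 1637.43
ΣP(2002)Q(2002) = 2.33×293 + 21.65×35 + 4.79×13 = 682.69 + 757.75 + 62.27 = 1502.71
link = 1637.43/1502.71 = 1.089651
Link 2003→2004:
ΣP(2004)Q(2003) = 2.94×348 + 24.31×40 + 4.47×16 = 1023.12 + 972.4 + 71.52 = 2067.04
ΣP(2003)Q(2003) = 2.29×348 + 25.86×40 + 4.72×16 = 796.92 + 1034.4 + 75.52 = 1906.84
link = 2067.04/1906.84 = 1.084013
Link 2004→2005:
ΣP(2005)Q(2004) = 2.66×383 + 29.66×50 + 3.66×18 = 1018.78 + 1483 + 65.88 = 2567.66
ΣP(2004)Q(2004) = 2.94×383 + 24.31×50 + 4.47×18 = 1126.02 + 1215.5 + 80.46 = 2421.98
link = 2567.66/2421.98 = 1.060149
Chained index = 100 × 1.089651 × 1.084013 × 1.060149 = 125.2245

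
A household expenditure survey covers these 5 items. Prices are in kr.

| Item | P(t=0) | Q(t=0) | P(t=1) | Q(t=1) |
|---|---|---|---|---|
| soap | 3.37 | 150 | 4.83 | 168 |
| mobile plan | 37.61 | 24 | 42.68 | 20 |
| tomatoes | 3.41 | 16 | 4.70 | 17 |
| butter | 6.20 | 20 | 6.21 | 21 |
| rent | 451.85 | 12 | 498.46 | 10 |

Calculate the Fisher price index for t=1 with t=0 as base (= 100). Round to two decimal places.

113.50

Laspeyres component (base-period weights):
ΣP(t=1)Q(t=0) = 4.83×150 + 42.68×24 + 4.70×16 + 6.21×20 + 498.46×12 = 724.5 + 1024.32 + 75.2 + 124.2 + 5981.52 = 7929.74
ΣP(t=0)Q(t=0) = 3.37×150 + 37.61×24 + 3.41×16 + 6.20×20 + 451.85×12 = 505.5 + 902.64 + 54.56 + 124 + 5422.2 = 7008.9
L = 7929.74 / 7008.9 × 100 = 113.1382
Paasche component (current-period weights):
ΣP(t=1)Q(t=1) = 4.83×168 + 42.68×20 + 4.70×17 + 6.21×21 + 498.46×10 = 811.44 + 853.6 + 79.9 + 130.41 + 4984.6 = 6859.95
ΣP(t=0)Q(t=1) = 3.37×168 + 37.61×20 + 3.41×17 + 6.20×21 + 451.85×10 = 566.16 + 752.2 + 57.97 + 130.2 + 4518.5 = 6025.03
P = 6859.95 / 6025.03 × 100 = 113.8575
Fisher = √(L × P) = √(113.1382 × 113.8575) = 113.4973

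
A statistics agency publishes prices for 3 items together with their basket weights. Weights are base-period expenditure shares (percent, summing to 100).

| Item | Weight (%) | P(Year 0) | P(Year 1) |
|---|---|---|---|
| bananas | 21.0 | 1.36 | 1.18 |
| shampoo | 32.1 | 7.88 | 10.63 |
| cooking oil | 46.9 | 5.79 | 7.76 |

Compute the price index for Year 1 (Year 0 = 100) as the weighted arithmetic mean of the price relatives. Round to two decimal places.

bananas: 21.0 × (1.18/1.36) = 21.0 × 0.867647 = 18.2206
shampoo: 32.1 × (10.63/7.88) = 32.1 × 1.348985 = 43.3024
cooking oil: 46.9 × (7.76/5.79) = 46.9 × 1.340242 = 62.8573
Index = Σ wᵢ·(p₁ᵢ/p₀ᵢ) = 18.2206 + 43.3024 + 62.8573 = 124.3803

124.38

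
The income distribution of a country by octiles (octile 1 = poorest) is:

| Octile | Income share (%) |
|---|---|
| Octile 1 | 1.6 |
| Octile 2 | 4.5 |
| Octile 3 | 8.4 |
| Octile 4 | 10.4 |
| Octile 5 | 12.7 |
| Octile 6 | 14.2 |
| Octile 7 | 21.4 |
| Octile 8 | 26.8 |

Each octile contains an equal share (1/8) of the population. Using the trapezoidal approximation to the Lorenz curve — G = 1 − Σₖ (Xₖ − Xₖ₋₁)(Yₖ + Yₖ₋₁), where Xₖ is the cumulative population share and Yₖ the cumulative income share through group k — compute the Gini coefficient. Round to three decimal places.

Cumulative income shares Yₖ: 0.0160, 0.0610, 0.1450, 0.2490, 0.3760, 0.5180, 0.7320, 1.0000
Σ (Xₖ−Xₖ₋₁)(Yₖ+Yₖ₋₁) = (1/8)(0.0160+0.0000) + (1/8)(0.0610+0.0160) + (1/8)(0.1450+0.0610) + (1/8)(0.2490+0.1450) + (1/8)(0.3760+0.2490) + (1/8)(0.5180+0.3760) + (1/8)(0.7320+0.5180) + (1/8)(1.0000+0.7320)
  = 0.0020 + 0.0096 + 0.0258 + 0.0493 + 0.0781 + 0.1118 + 0.1562 + 0.2165 = 0.6492
G = 1 − 0.6492 = 0.3508

0.351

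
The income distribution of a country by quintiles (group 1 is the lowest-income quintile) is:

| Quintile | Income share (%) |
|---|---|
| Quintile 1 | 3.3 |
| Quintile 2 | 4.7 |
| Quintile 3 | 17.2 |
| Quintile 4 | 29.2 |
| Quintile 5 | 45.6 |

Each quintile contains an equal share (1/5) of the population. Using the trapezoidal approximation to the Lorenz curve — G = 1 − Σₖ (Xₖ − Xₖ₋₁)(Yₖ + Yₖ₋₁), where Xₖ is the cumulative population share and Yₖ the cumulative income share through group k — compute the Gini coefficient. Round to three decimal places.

0.436

Cumulative income shares Yₖ: 0.0330, 0.0800, 0.2520, 0.5440, 1.0000
Σ (Xₖ−Xₖ₋₁)(Yₖ+Yₖ₋₁) = (1/5)(0.0330+0.0000) + (1/5)(0.0800+0.0330) + (1/5)(0.2520+0.0800) + (1/5)(0.5440+0.2520) + (1/5)(1.0000+0.5440)
  = 0.0066 + 0.0226 + 0.0664 + 0.1592 + 0.3088 = 0.5636
G = 1 − 0.5636 = 0.4364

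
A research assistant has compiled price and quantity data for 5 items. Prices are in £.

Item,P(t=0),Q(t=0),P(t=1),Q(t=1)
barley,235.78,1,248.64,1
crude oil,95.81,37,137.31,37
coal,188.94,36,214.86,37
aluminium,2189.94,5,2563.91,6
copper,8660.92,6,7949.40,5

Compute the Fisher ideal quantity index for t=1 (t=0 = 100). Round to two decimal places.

Laspeyres component (base-period weights):
ΣP(t=0)Q(t=1) = 235.78×1 + 95.81×37 + 188.94×37 + 2189.94×6 + 8660.92×5 = 235.78 + 3544.97 + 6990.78 + 13139.64 + 43304.6 = 67215.77
ΣP(t=0)Q(t=0) = 235.78×1 + 95.81×37 + 188.94×36 + 2189.94×5 + 8660.92×6 = 235.78 + 3544.97 + 6801.84 + 10949.7 + 51965.52 = 73497.81
L = 67215.77 / 73497.81 × 100 = 91.4528
Paasche component (current-period weights):
ΣP(t=1)Q(t=1) = 248.64×1 + 137.31×37 + 214.86×37 + 2563.91×6 + 7949.40×5 = 248.64 + 5080.47 + 7949.82 + 15383.46 + 39747 = 68409.39
ΣP(t=1)Q(t=0) = 248.64×1 + 137.31×37 + 214.86×36 + 2563.91×5 + 7949.40×6 = 248.64 + 5080.47 + 7734.96 + 12819.55 + 47696.4 = 73580.02
P = 68409.39 / 73580.02 × 100 = 92.9728
Fisher = √(L × P) = √(91.4528 × 92.9728) = 92.2096

92.21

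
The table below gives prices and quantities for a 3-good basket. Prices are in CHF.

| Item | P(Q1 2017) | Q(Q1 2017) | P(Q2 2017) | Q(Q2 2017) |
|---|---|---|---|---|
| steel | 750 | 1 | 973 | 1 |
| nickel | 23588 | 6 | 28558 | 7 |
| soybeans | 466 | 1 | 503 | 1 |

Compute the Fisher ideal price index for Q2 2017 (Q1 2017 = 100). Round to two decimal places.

Laspeyres component (base-period weights):
ΣP(Q2 2017)Q(Q1 2017) = 973×1 + 28558×6 + 503×1 = 973 + 171348 + 503 = 172824
ΣP(Q1 2017)Q(Q1 2017) = 750×1 + 23588×6 + 466×1 = 750 + 141528 + 466 = 142744
L = 172824 / 142744 × 100 = 121.0727
Paasche component (current-period weights):
ΣP(Q2 2017)Q(Q2 2017) = 973×1 + 28558×7 + 503×1 = 973 + 199906 + 503 = 201382
ΣP(Q1 2017)Q(Q2 2017) = 750×1 + 23588×7 + 466×1 = 750 + 165116 + 466 = 166332
P = 201382 / 166332 × 100 = 121.0723
Fisher = √(L × P) = √(121.0727 × 121.0723) = 121.0725

121.07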